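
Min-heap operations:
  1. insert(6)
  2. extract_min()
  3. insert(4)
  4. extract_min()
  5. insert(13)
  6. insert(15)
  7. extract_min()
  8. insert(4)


insert(6) -> [6]
extract_min()->6, []
insert(4) -> [4]
extract_min()->4, []
insert(13) -> [13]
insert(15) -> [13, 15]
extract_min()->13, [15]
insert(4) -> [4, 15]

Final heap: [4, 15]


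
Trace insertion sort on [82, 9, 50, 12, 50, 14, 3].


Initial: [82, 9, 50, 12, 50, 14, 3]
Insert 9: [9, 82, 50, 12, 50, 14, 3]
Insert 50: [9, 50, 82, 12, 50, 14, 3]
Insert 12: [9, 12, 50, 82, 50, 14, 3]
Insert 50: [9, 12, 50, 50, 82, 14, 3]
Insert 14: [9, 12, 14, 50, 50, 82, 3]
Insert 3: [3, 9, 12, 14, 50, 50, 82]

Sorted: [3, 9, 12, 14, 50, 50, 82]


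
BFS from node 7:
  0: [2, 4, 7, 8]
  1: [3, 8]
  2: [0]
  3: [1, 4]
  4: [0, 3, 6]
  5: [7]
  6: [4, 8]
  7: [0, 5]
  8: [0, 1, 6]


Visit 7, enqueue [0, 5]
Visit 0, enqueue [2, 4, 8]
Visit 5, enqueue []
Visit 2, enqueue []
Visit 4, enqueue [3, 6]
Visit 8, enqueue [1]
Visit 3, enqueue []
Visit 6, enqueue []
Visit 1, enqueue []

BFS order: [7, 0, 5, 2, 4, 8, 3, 6, 1]


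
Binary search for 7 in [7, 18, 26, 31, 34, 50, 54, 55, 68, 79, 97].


Step 1: lo=0, hi=10, mid=5, val=50
Step 2: lo=0, hi=4, mid=2, val=26
Step 3: lo=0, hi=1, mid=0, val=7

Found at index 0


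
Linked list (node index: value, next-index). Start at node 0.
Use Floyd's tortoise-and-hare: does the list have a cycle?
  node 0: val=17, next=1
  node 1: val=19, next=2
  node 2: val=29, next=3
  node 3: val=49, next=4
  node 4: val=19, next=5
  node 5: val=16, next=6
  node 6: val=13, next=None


Floyd's tortoise (slow, +1) and hare (fast, +2):
  init: slow=0, fast=0
  step 1: slow=1, fast=2
  step 2: slow=2, fast=4
  step 3: slow=3, fast=6
  step 4: fast -> None, no cycle

Cycle: no


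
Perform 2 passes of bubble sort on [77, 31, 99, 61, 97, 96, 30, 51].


Initial: [77, 31, 99, 61, 97, 96, 30, 51]
Pass 1: [31, 77, 61, 97, 96, 30, 51, 99] (6 swaps)
Pass 2: [31, 61, 77, 96, 30, 51, 97, 99] (4 swaps)

After 2 passes: [31, 61, 77, 96, 30, 51, 97, 99]


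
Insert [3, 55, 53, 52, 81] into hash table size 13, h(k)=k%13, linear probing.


Insert 3: h=3 -> slot 3
Insert 55: h=3, 1 probes -> slot 4
Insert 53: h=1 -> slot 1
Insert 52: h=0 -> slot 0
Insert 81: h=3, 2 probes -> slot 5

Table: [52, 53, None, 3, 55, 81, None, None, None, None, None, None, None]


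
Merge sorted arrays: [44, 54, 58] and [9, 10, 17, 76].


Take 9 from B
Take 10 from B
Take 17 from B
Take 44 from A
Take 54 from A
Take 58 from A

Merged: [9, 10, 17, 44, 54, 58, 76]


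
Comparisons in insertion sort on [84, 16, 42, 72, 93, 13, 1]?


Algorithm: insertion sort
Input: [84, 16, 42, 72, 93, 13, 1]
Sorted: [1, 13, 16, 42, 72, 84, 93]

17


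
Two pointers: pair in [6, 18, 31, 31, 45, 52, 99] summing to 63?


lo=0(6)+hi=6(99)=105
lo=0(6)+hi=5(52)=58
lo=1(18)+hi=5(52)=70
lo=1(18)+hi=4(45)=63

Yes: 18+45=63


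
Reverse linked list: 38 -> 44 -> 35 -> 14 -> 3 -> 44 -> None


Step 1: curr=38, set curr.next=prev(None) | reversed so far: 38
Step 2: curr=44, set curr.next=prev(38) | reversed so far: 44 -> 38
Step 3: curr=35, set curr.next=prev(44) | reversed so far: 35 -> 44 -> 38
Step 4: curr=14, set curr.next=prev(35) | reversed so far: 14 -> 35 -> 44 -> 38
Step 5: curr=3, set curr.next=prev(14) | reversed so far: 3 -> 14 -> 35 -> 44 -> 38
Step 6: curr=44, set curr.next=prev(3) | reversed so far: 44 -> 3 -> 14 -> 35 -> 44 -> 38

44 -> 3 -> 14 -> 35 -> 44 -> 38 -> None


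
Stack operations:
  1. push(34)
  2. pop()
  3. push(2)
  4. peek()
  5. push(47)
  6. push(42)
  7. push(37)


push(34) -> [34]
pop()->34, []
push(2) -> [2]
peek()->2
push(47) -> [2, 47]
push(42) -> [2, 47, 42]
push(37) -> [2, 47, 42, 37]

Final stack: [2, 47, 42, 37]


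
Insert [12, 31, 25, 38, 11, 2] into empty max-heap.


Insert 12: [12]
Insert 31: [31, 12]
Insert 25: [31, 12, 25]
Insert 38: [38, 31, 25, 12]
Insert 11: [38, 31, 25, 12, 11]
Insert 2: [38, 31, 25, 12, 11, 2]

Final heap: [38, 31, 25, 12, 11, 2]


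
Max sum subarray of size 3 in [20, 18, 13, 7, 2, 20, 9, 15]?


[0:3]: 51
[1:4]: 38
[2:5]: 22
[3:6]: 29
[4:7]: 31
[5:8]: 44

Max: 51 at [0:3]


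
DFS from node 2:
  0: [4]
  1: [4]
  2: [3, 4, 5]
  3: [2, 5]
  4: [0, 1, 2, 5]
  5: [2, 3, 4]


Visit 2, push [5, 4, 3]
Visit 3, push [5]
Visit 5, push [4]
Visit 4, push [1, 0]
Visit 0, push []
Visit 1, push []

DFS order: [2, 3, 5, 4, 0, 1]


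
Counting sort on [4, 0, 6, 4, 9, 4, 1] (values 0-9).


Input: [4, 0, 6, 4, 9, 4, 1]
Counts: [1, 1, 0, 0, 3, 0, 1, 0, 0, 1]

Sorted: [0, 1, 4, 4, 4, 6, 9]


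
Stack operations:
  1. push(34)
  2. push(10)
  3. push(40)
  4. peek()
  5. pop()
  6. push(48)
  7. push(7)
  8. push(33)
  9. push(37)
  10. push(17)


push(34) -> [34]
push(10) -> [34, 10]
push(40) -> [34, 10, 40]
peek()->40
pop()->40, [34, 10]
push(48) -> [34, 10, 48]
push(7) -> [34, 10, 48, 7]
push(33) -> [34, 10, 48, 7, 33]
push(37) -> [34, 10, 48, 7, 33, 37]
push(17) -> [34, 10, 48, 7, 33, 37, 17]

Final stack: [34, 10, 48, 7, 33, 37, 17]


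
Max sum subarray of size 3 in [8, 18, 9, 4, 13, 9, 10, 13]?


[0:3]: 35
[1:4]: 31
[2:5]: 26
[3:6]: 26
[4:7]: 32
[5:8]: 32

Max: 35 at [0:3]


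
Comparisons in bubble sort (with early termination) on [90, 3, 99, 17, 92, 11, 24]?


Algorithm: bubble sort (with early termination)
Input: [90, 3, 99, 17, 92, 11, 24]
Sorted: [3, 11, 17, 24, 90, 92, 99]

20


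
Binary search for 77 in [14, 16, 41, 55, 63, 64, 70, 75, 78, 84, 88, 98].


Step 1: lo=0, hi=11, mid=5, val=64
Step 2: lo=6, hi=11, mid=8, val=78
Step 3: lo=6, hi=7, mid=6, val=70
Step 4: lo=7, hi=7, mid=7, val=75

Not found


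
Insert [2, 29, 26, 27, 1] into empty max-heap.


Insert 2: [2]
Insert 29: [29, 2]
Insert 26: [29, 2, 26]
Insert 27: [29, 27, 26, 2]
Insert 1: [29, 27, 26, 2, 1]

Final heap: [29, 27, 26, 2, 1]


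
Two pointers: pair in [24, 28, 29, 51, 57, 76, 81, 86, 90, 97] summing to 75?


lo=0(24)+hi=9(97)=121
lo=0(24)+hi=8(90)=114
lo=0(24)+hi=7(86)=110
lo=0(24)+hi=6(81)=105
lo=0(24)+hi=5(76)=100
lo=0(24)+hi=4(57)=81
lo=0(24)+hi=3(51)=75

Yes: 24+51=75


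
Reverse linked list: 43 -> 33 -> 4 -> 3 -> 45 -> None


Step 1: curr=43, set curr.next=prev(None) | reversed so far: 43
Step 2: curr=33, set curr.next=prev(43) | reversed so far: 33 -> 43
Step 3: curr=4, set curr.next=prev(33) | reversed so far: 4 -> 33 -> 43
Step 4: curr=3, set curr.next=prev(4) | reversed so far: 3 -> 4 -> 33 -> 43
Step 5: curr=45, set curr.next=prev(3) | reversed so far: 45 -> 3 -> 4 -> 33 -> 43

45 -> 3 -> 4 -> 33 -> 43 -> None


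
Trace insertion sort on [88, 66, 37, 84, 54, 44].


Initial: [88, 66, 37, 84, 54, 44]
Insert 66: [66, 88, 37, 84, 54, 44]
Insert 37: [37, 66, 88, 84, 54, 44]
Insert 84: [37, 66, 84, 88, 54, 44]
Insert 54: [37, 54, 66, 84, 88, 44]
Insert 44: [37, 44, 54, 66, 84, 88]

Sorted: [37, 44, 54, 66, 84, 88]


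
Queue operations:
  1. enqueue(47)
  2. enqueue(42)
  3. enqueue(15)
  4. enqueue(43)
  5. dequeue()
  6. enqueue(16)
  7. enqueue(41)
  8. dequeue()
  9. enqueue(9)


enqueue(47) -> [47]
enqueue(42) -> [47, 42]
enqueue(15) -> [47, 42, 15]
enqueue(43) -> [47, 42, 15, 43]
dequeue()->47, [42, 15, 43]
enqueue(16) -> [42, 15, 43, 16]
enqueue(41) -> [42, 15, 43, 16, 41]
dequeue()->42, [15, 43, 16, 41]
enqueue(9) -> [15, 43, 16, 41, 9]

Final queue: [15, 43, 16, 41, 9]


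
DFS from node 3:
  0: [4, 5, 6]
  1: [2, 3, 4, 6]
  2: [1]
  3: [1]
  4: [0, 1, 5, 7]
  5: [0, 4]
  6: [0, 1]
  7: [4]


Visit 3, push [1]
Visit 1, push [6, 4, 2]
Visit 2, push []
Visit 4, push [7, 5, 0]
Visit 0, push [6, 5]
Visit 5, push []
Visit 6, push []
Visit 7, push []

DFS order: [3, 1, 2, 4, 0, 5, 6, 7]


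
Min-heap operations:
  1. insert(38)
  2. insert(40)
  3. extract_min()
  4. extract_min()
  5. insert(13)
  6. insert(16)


insert(38) -> [38]
insert(40) -> [38, 40]
extract_min()->38, [40]
extract_min()->40, []
insert(13) -> [13]
insert(16) -> [13, 16]

Final heap: [13, 16]


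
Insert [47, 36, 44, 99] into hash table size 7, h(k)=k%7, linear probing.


Insert 47: h=5 -> slot 5
Insert 36: h=1 -> slot 1
Insert 44: h=2 -> slot 2
Insert 99: h=1, 2 probes -> slot 3

Table: [None, 36, 44, 99, None, 47, None]


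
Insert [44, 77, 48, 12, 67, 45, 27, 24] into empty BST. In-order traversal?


Insert 44: root
Insert 77: R from 44
Insert 48: R from 44 -> L from 77
Insert 12: L from 44
Insert 67: R from 44 -> L from 77 -> R from 48
Insert 45: R from 44 -> L from 77 -> L from 48
Insert 27: L from 44 -> R from 12
Insert 24: L from 44 -> R from 12 -> L from 27

In-order: [12, 24, 27, 44, 45, 48, 67, 77]


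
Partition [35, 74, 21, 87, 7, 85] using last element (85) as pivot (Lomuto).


Pivot: 85
  35 <= 85: advance i (no swap)
  74 <= 85: advance i (no swap)
  21 <= 85: advance i (no swap)
  7 <= 85: swap -> [35, 74, 21, 7, 87, 85]
Place pivot at 4: [35, 74, 21, 7, 85, 87]

Partitioned: [35, 74, 21, 7, 85, 87]


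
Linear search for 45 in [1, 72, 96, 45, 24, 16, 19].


i=0: 1!=45
i=1: 72!=45
i=2: 96!=45
i=3: 45==45 found!

Found at 3, 4 comps


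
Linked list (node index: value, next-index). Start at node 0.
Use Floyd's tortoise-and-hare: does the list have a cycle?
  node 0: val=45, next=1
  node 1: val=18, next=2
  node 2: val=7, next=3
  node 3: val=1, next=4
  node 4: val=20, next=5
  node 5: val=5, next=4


Floyd's tortoise (slow, +1) and hare (fast, +2):
  init: slow=0, fast=0
  step 1: slow=1, fast=2
  step 2: slow=2, fast=4
  step 3: slow=3, fast=4
  step 4: slow=4, fast=4
  slow == fast at node 4: cycle detected

Cycle: yes


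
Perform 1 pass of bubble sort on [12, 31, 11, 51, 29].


Initial: [12, 31, 11, 51, 29]
Pass 1: [12, 11, 31, 29, 51] (2 swaps)

After 1 pass: [12, 11, 31, 29, 51]


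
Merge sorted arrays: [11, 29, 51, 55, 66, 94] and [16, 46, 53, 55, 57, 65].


Take 11 from A
Take 16 from B
Take 29 from A
Take 46 from B
Take 51 from A
Take 53 from B
Take 55 from A
Take 55 from B
Take 57 from B
Take 65 from B

Merged: [11, 16, 29, 46, 51, 53, 55, 55, 57, 65, 66, 94]


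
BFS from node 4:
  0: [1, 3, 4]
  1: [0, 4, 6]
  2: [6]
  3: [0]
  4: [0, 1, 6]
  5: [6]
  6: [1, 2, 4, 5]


Visit 4, enqueue [0, 1, 6]
Visit 0, enqueue [3]
Visit 1, enqueue []
Visit 6, enqueue [2, 5]
Visit 3, enqueue []
Visit 2, enqueue []
Visit 5, enqueue []

BFS order: [4, 0, 1, 6, 3, 2, 5]


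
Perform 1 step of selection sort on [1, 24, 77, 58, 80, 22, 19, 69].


Initial: [1, 24, 77, 58, 80, 22, 19, 69]
Step 1: min=1 at 0
  Swap: [1, 24, 77, 58, 80, 22, 19, 69]

After 1 step: [1, 24, 77, 58, 80, 22, 19, 69]


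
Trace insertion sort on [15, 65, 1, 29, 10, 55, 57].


Initial: [15, 65, 1, 29, 10, 55, 57]
Insert 65: [15, 65, 1, 29, 10, 55, 57]
Insert 1: [1, 15, 65, 29, 10, 55, 57]
Insert 29: [1, 15, 29, 65, 10, 55, 57]
Insert 10: [1, 10, 15, 29, 65, 55, 57]
Insert 55: [1, 10, 15, 29, 55, 65, 57]
Insert 57: [1, 10, 15, 29, 55, 57, 65]

Sorted: [1, 10, 15, 29, 55, 57, 65]


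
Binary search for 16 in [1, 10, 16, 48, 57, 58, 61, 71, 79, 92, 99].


Step 1: lo=0, hi=10, mid=5, val=58
Step 2: lo=0, hi=4, mid=2, val=16

Found at index 2


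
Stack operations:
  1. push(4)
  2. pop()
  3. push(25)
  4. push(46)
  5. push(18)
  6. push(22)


push(4) -> [4]
pop()->4, []
push(25) -> [25]
push(46) -> [25, 46]
push(18) -> [25, 46, 18]
push(22) -> [25, 46, 18, 22]

Final stack: [25, 46, 18, 22]


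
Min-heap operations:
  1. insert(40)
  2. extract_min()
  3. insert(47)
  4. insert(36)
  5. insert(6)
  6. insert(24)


insert(40) -> [40]
extract_min()->40, []
insert(47) -> [47]
insert(36) -> [36, 47]
insert(6) -> [6, 47, 36]
insert(24) -> [6, 24, 36, 47]

Final heap: [6, 24, 36, 47]


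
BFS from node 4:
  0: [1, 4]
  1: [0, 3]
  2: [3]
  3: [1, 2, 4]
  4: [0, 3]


Visit 4, enqueue [0, 3]
Visit 0, enqueue [1]
Visit 3, enqueue [2]
Visit 1, enqueue []
Visit 2, enqueue []

BFS order: [4, 0, 3, 1, 2]


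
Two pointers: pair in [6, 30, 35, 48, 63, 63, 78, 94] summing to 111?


lo=0(6)+hi=7(94)=100
lo=1(30)+hi=7(94)=124
lo=1(30)+hi=6(78)=108
lo=2(35)+hi=6(78)=113
lo=2(35)+hi=5(63)=98
lo=3(48)+hi=5(63)=111

Yes: 48+63=111


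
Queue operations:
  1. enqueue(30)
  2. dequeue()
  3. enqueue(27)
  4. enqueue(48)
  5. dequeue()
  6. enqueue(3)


enqueue(30) -> [30]
dequeue()->30, []
enqueue(27) -> [27]
enqueue(48) -> [27, 48]
dequeue()->27, [48]
enqueue(3) -> [48, 3]

Final queue: [48, 3]


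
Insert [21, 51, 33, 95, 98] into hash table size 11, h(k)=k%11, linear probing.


Insert 21: h=10 -> slot 10
Insert 51: h=7 -> slot 7
Insert 33: h=0 -> slot 0
Insert 95: h=7, 1 probes -> slot 8
Insert 98: h=10, 2 probes -> slot 1

Table: [33, 98, None, None, None, None, None, 51, 95, None, 21]


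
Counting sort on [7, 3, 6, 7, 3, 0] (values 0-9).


Input: [7, 3, 6, 7, 3, 0]
Counts: [1, 0, 0, 2, 0, 0, 1, 2, 0, 0]

Sorted: [0, 3, 3, 6, 7, 7]


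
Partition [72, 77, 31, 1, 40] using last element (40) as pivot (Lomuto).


Pivot: 40
  31 <= 40: swap -> [31, 77, 72, 1, 40]
  1 <= 40: swap -> [31, 1, 72, 77, 40]
Place pivot at 2: [31, 1, 40, 77, 72]

Partitioned: [31, 1, 40, 77, 72]


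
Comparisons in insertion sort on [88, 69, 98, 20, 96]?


Algorithm: insertion sort
Input: [88, 69, 98, 20, 96]
Sorted: [20, 69, 88, 96, 98]

7


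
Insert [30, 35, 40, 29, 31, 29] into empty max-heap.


Insert 30: [30]
Insert 35: [35, 30]
Insert 40: [40, 30, 35]
Insert 29: [40, 30, 35, 29]
Insert 31: [40, 31, 35, 29, 30]
Insert 29: [40, 31, 35, 29, 30, 29]

Final heap: [40, 31, 35, 29, 30, 29]


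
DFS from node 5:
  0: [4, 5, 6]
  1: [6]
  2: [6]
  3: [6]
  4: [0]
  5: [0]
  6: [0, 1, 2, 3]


Visit 5, push [0]
Visit 0, push [6, 4]
Visit 4, push []
Visit 6, push [3, 2, 1]
Visit 1, push []
Visit 2, push []
Visit 3, push []

DFS order: [5, 0, 4, 6, 1, 2, 3]


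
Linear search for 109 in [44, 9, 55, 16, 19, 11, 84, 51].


i=0: 44!=109
i=1: 9!=109
i=2: 55!=109
i=3: 16!=109
i=4: 19!=109
i=5: 11!=109
i=6: 84!=109
i=7: 51!=109

Not found, 8 comps


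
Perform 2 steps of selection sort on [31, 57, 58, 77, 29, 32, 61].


Initial: [31, 57, 58, 77, 29, 32, 61]
Step 1: min=29 at 4
  Swap: [29, 57, 58, 77, 31, 32, 61]
Step 2: min=31 at 4
  Swap: [29, 31, 58, 77, 57, 32, 61]

After 2 steps: [29, 31, 58, 77, 57, 32, 61]


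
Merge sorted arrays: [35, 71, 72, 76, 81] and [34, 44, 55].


Take 34 from B
Take 35 from A
Take 44 from B
Take 55 from B

Merged: [34, 35, 44, 55, 71, 72, 76, 81]


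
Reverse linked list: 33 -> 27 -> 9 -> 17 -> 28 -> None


Step 1: curr=33, set curr.next=prev(None) | reversed so far: 33
Step 2: curr=27, set curr.next=prev(33) | reversed so far: 27 -> 33
Step 3: curr=9, set curr.next=prev(27) | reversed so far: 9 -> 27 -> 33
Step 4: curr=17, set curr.next=prev(9) | reversed so far: 17 -> 9 -> 27 -> 33
Step 5: curr=28, set curr.next=prev(17) | reversed so far: 28 -> 17 -> 9 -> 27 -> 33

28 -> 17 -> 9 -> 27 -> 33 -> None


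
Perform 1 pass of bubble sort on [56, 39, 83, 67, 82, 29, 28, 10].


Initial: [56, 39, 83, 67, 82, 29, 28, 10]
Pass 1: [39, 56, 67, 82, 29, 28, 10, 83] (6 swaps)

After 1 pass: [39, 56, 67, 82, 29, 28, 10, 83]


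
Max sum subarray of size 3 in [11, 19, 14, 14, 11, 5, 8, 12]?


[0:3]: 44
[1:4]: 47
[2:5]: 39
[3:6]: 30
[4:7]: 24
[5:8]: 25

Max: 47 at [1:4]


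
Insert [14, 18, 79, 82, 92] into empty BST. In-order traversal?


Insert 14: root
Insert 18: R from 14
Insert 79: R from 14 -> R from 18
Insert 82: R from 14 -> R from 18 -> R from 79
Insert 92: R from 14 -> R from 18 -> R from 79 -> R from 82

In-order: [14, 18, 79, 82, 92]


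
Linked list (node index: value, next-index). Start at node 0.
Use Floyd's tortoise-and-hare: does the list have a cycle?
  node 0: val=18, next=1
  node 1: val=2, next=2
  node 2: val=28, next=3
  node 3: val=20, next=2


Floyd's tortoise (slow, +1) and hare (fast, +2):
  init: slow=0, fast=0
  step 1: slow=1, fast=2
  step 2: slow=2, fast=2
  slow == fast at node 2: cycle detected

Cycle: yes


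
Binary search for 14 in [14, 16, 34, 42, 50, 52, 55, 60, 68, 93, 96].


Step 1: lo=0, hi=10, mid=5, val=52
Step 2: lo=0, hi=4, mid=2, val=34
Step 3: lo=0, hi=1, mid=0, val=14

Found at index 0


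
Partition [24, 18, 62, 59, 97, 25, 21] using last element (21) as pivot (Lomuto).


Pivot: 21
  18 <= 21: swap -> [18, 24, 62, 59, 97, 25, 21]
Place pivot at 1: [18, 21, 62, 59, 97, 25, 24]

Partitioned: [18, 21, 62, 59, 97, 25, 24]


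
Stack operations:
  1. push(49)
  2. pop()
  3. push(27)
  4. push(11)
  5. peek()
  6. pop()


push(49) -> [49]
pop()->49, []
push(27) -> [27]
push(11) -> [27, 11]
peek()->11
pop()->11, [27]

Final stack: [27]


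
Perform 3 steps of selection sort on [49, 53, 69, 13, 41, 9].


Initial: [49, 53, 69, 13, 41, 9]
Step 1: min=9 at 5
  Swap: [9, 53, 69, 13, 41, 49]
Step 2: min=13 at 3
  Swap: [9, 13, 69, 53, 41, 49]
Step 3: min=41 at 4
  Swap: [9, 13, 41, 53, 69, 49]

After 3 steps: [9, 13, 41, 53, 69, 49]


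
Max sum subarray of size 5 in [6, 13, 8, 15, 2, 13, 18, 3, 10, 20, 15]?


[0:5]: 44
[1:6]: 51
[2:7]: 56
[3:8]: 51
[4:9]: 46
[5:10]: 64
[6:11]: 66

Max: 66 at [6:11]


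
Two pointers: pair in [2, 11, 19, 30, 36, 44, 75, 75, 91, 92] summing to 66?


lo=0(2)+hi=9(92)=94
lo=0(2)+hi=8(91)=93
lo=0(2)+hi=7(75)=77
lo=0(2)+hi=6(75)=77
lo=0(2)+hi=5(44)=46
lo=1(11)+hi=5(44)=55
lo=2(19)+hi=5(44)=63
lo=3(30)+hi=5(44)=74
lo=3(30)+hi=4(36)=66

Yes: 30+36=66


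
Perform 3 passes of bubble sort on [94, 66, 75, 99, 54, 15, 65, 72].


Initial: [94, 66, 75, 99, 54, 15, 65, 72]
Pass 1: [66, 75, 94, 54, 15, 65, 72, 99] (6 swaps)
Pass 2: [66, 75, 54, 15, 65, 72, 94, 99] (4 swaps)
Pass 3: [66, 54, 15, 65, 72, 75, 94, 99] (4 swaps)

After 3 passes: [66, 54, 15, 65, 72, 75, 94, 99]


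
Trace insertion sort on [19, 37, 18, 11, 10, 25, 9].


Initial: [19, 37, 18, 11, 10, 25, 9]
Insert 37: [19, 37, 18, 11, 10, 25, 9]
Insert 18: [18, 19, 37, 11, 10, 25, 9]
Insert 11: [11, 18, 19, 37, 10, 25, 9]
Insert 10: [10, 11, 18, 19, 37, 25, 9]
Insert 25: [10, 11, 18, 19, 25, 37, 9]
Insert 9: [9, 10, 11, 18, 19, 25, 37]

Sorted: [9, 10, 11, 18, 19, 25, 37]


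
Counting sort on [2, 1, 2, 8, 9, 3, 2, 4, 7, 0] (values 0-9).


Input: [2, 1, 2, 8, 9, 3, 2, 4, 7, 0]
Counts: [1, 1, 3, 1, 1, 0, 0, 1, 1, 1]

Sorted: [0, 1, 2, 2, 2, 3, 4, 7, 8, 9]


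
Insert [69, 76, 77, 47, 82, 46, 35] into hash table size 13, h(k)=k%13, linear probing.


Insert 69: h=4 -> slot 4
Insert 76: h=11 -> slot 11
Insert 77: h=12 -> slot 12
Insert 47: h=8 -> slot 8
Insert 82: h=4, 1 probes -> slot 5
Insert 46: h=7 -> slot 7
Insert 35: h=9 -> slot 9

Table: [None, None, None, None, 69, 82, None, 46, 47, 35, None, 76, 77]


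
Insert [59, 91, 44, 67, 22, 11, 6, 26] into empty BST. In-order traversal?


Insert 59: root
Insert 91: R from 59
Insert 44: L from 59
Insert 67: R from 59 -> L from 91
Insert 22: L from 59 -> L from 44
Insert 11: L from 59 -> L from 44 -> L from 22
Insert 6: L from 59 -> L from 44 -> L from 22 -> L from 11
Insert 26: L from 59 -> L from 44 -> R from 22

In-order: [6, 11, 22, 26, 44, 59, 67, 91]


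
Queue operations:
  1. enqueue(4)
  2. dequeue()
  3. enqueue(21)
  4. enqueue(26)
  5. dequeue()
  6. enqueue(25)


enqueue(4) -> [4]
dequeue()->4, []
enqueue(21) -> [21]
enqueue(26) -> [21, 26]
dequeue()->21, [26]
enqueue(25) -> [26, 25]

Final queue: [26, 25]


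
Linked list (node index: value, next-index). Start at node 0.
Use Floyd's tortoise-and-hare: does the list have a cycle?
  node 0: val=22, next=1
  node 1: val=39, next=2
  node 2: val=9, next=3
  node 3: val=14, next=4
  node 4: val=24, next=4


Floyd's tortoise (slow, +1) and hare (fast, +2):
  init: slow=0, fast=0
  step 1: slow=1, fast=2
  step 2: slow=2, fast=4
  step 3: slow=3, fast=4
  step 4: slow=4, fast=4
  slow == fast at node 4: cycle detected

Cycle: yes


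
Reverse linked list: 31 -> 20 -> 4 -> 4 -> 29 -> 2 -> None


Step 1: curr=31, set curr.next=prev(None) | reversed so far: 31
Step 2: curr=20, set curr.next=prev(31) | reversed so far: 20 -> 31
Step 3: curr=4, set curr.next=prev(20) | reversed so far: 4 -> 20 -> 31
Step 4: curr=4, set curr.next=prev(4) | reversed so far: 4 -> 4 -> 20 -> 31
Step 5: curr=29, set curr.next=prev(4) | reversed so far: 29 -> 4 -> 4 -> 20 -> 31
Step 6: curr=2, set curr.next=prev(29) | reversed so far: 2 -> 29 -> 4 -> 4 -> 20 -> 31

2 -> 29 -> 4 -> 4 -> 20 -> 31 -> None


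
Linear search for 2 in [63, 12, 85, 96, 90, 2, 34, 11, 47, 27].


i=0: 63!=2
i=1: 12!=2
i=2: 85!=2
i=3: 96!=2
i=4: 90!=2
i=5: 2==2 found!

Found at 5, 6 comps


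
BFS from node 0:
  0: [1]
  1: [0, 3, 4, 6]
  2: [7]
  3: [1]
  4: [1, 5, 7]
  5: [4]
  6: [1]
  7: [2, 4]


Visit 0, enqueue [1]
Visit 1, enqueue [3, 4, 6]
Visit 3, enqueue []
Visit 4, enqueue [5, 7]
Visit 6, enqueue []
Visit 5, enqueue []
Visit 7, enqueue [2]
Visit 2, enqueue []

BFS order: [0, 1, 3, 4, 6, 5, 7, 2]


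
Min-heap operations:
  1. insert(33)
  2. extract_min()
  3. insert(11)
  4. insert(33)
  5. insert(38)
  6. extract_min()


insert(33) -> [33]
extract_min()->33, []
insert(11) -> [11]
insert(33) -> [11, 33]
insert(38) -> [11, 33, 38]
extract_min()->11, [33, 38]

Final heap: [33, 38]


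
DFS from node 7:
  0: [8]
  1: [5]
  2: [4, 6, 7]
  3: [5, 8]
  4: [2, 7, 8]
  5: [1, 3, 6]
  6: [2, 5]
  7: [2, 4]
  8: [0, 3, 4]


Visit 7, push [4, 2]
Visit 2, push [6, 4]
Visit 4, push [8]
Visit 8, push [3, 0]
Visit 0, push []
Visit 3, push [5]
Visit 5, push [6, 1]
Visit 1, push []
Visit 6, push []

DFS order: [7, 2, 4, 8, 0, 3, 5, 1, 6]


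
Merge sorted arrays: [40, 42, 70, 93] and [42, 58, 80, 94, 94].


Take 40 from A
Take 42 from A
Take 42 from B
Take 58 from B
Take 70 from A
Take 80 from B
Take 93 from A

Merged: [40, 42, 42, 58, 70, 80, 93, 94, 94]


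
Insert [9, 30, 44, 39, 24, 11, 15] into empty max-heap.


Insert 9: [9]
Insert 30: [30, 9]
Insert 44: [44, 9, 30]
Insert 39: [44, 39, 30, 9]
Insert 24: [44, 39, 30, 9, 24]
Insert 11: [44, 39, 30, 9, 24, 11]
Insert 15: [44, 39, 30, 9, 24, 11, 15]

Final heap: [44, 39, 30, 9, 24, 11, 15]


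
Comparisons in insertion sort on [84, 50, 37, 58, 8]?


Algorithm: insertion sort
Input: [84, 50, 37, 58, 8]
Sorted: [8, 37, 50, 58, 84]

9


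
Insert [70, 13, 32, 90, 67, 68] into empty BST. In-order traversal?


Insert 70: root
Insert 13: L from 70
Insert 32: L from 70 -> R from 13
Insert 90: R from 70
Insert 67: L from 70 -> R from 13 -> R from 32
Insert 68: L from 70 -> R from 13 -> R from 32 -> R from 67

In-order: [13, 32, 67, 68, 70, 90]


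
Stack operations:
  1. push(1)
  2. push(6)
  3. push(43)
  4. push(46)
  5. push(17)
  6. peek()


push(1) -> [1]
push(6) -> [1, 6]
push(43) -> [1, 6, 43]
push(46) -> [1, 6, 43, 46]
push(17) -> [1, 6, 43, 46, 17]
peek()->17

Final stack: [1, 6, 43, 46, 17]


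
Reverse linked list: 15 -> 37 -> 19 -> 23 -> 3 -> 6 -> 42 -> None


Step 1: curr=15, set curr.next=prev(None) | reversed so far: 15
Step 2: curr=37, set curr.next=prev(15) | reversed so far: 37 -> 15
Step 3: curr=19, set curr.next=prev(37) | reversed so far: 19 -> 37 -> 15
Step 4: curr=23, set curr.next=prev(19) | reversed so far: 23 -> 19 -> 37 -> 15
Step 5: curr=3, set curr.next=prev(23) | reversed so far: 3 -> 23 -> 19 -> 37 -> 15
Step 6: curr=6, set curr.next=prev(3) | reversed so far: 6 -> 3 -> 23 -> 19 -> 37 -> 15
Step 7: curr=42, set curr.next=prev(6) | reversed so far: 42 -> 6 -> 3 -> 23 -> 19 -> 37 -> 15

42 -> 6 -> 3 -> 23 -> 19 -> 37 -> 15 -> None


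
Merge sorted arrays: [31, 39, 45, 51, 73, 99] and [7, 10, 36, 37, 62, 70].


Take 7 from B
Take 10 from B
Take 31 from A
Take 36 from B
Take 37 from B
Take 39 from A
Take 45 from A
Take 51 from A
Take 62 from B
Take 70 from B

Merged: [7, 10, 31, 36, 37, 39, 45, 51, 62, 70, 73, 99]


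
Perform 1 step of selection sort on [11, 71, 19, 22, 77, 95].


Initial: [11, 71, 19, 22, 77, 95]
Step 1: min=11 at 0
  Swap: [11, 71, 19, 22, 77, 95]

After 1 step: [11, 71, 19, 22, 77, 95]


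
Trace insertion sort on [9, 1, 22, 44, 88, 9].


Initial: [9, 1, 22, 44, 88, 9]
Insert 1: [1, 9, 22, 44, 88, 9]
Insert 22: [1, 9, 22, 44, 88, 9]
Insert 44: [1, 9, 22, 44, 88, 9]
Insert 88: [1, 9, 22, 44, 88, 9]
Insert 9: [1, 9, 9, 22, 44, 88]

Sorted: [1, 9, 9, 22, 44, 88]


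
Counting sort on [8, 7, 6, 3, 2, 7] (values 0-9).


Input: [8, 7, 6, 3, 2, 7]
Counts: [0, 0, 1, 1, 0, 0, 1, 2, 1, 0]

Sorted: [2, 3, 6, 7, 7, 8]


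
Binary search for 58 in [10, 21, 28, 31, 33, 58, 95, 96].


Step 1: lo=0, hi=7, mid=3, val=31
Step 2: lo=4, hi=7, mid=5, val=58

Found at index 5


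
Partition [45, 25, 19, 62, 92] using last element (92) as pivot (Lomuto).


Pivot: 92
  45 <= 92: advance i (no swap)
  25 <= 92: advance i (no swap)
  19 <= 92: advance i (no swap)
  62 <= 92: advance i (no swap)
Place pivot at 4: [45, 25, 19, 62, 92]

Partitioned: [45, 25, 19, 62, 92]


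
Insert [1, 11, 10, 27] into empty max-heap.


Insert 1: [1]
Insert 11: [11, 1]
Insert 10: [11, 1, 10]
Insert 27: [27, 11, 10, 1]

Final heap: [27, 11, 10, 1]


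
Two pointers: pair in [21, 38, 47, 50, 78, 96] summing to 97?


lo=0(21)+hi=5(96)=117
lo=0(21)+hi=4(78)=99
lo=0(21)+hi=3(50)=71
lo=1(38)+hi=3(50)=88
lo=2(47)+hi=3(50)=97

Yes: 47+50=97


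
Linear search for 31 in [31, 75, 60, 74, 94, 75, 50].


i=0: 31==31 found!

Found at 0, 1 comps


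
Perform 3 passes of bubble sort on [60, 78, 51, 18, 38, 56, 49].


Initial: [60, 78, 51, 18, 38, 56, 49]
Pass 1: [60, 51, 18, 38, 56, 49, 78] (5 swaps)
Pass 2: [51, 18, 38, 56, 49, 60, 78] (5 swaps)
Pass 3: [18, 38, 51, 49, 56, 60, 78] (3 swaps)

After 3 passes: [18, 38, 51, 49, 56, 60, 78]


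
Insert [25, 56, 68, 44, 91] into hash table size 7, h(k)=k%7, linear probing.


Insert 25: h=4 -> slot 4
Insert 56: h=0 -> slot 0
Insert 68: h=5 -> slot 5
Insert 44: h=2 -> slot 2
Insert 91: h=0, 1 probes -> slot 1

Table: [56, 91, 44, None, 25, 68, None]


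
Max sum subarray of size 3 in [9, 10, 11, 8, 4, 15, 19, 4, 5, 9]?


[0:3]: 30
[1:4]: 29
[2:5]: 23
[3:6]: 27
[4:7]: 38
[5:8]: 38
[6:9]: 28
[7:10]: 18

Max: 38 at [4:7]


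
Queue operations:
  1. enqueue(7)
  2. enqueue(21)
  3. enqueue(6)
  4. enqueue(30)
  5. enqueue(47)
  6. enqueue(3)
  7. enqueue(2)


enqueue(7) -> [7]
enqueue(21) -> [7, 21]
enqueue(6) -> [7, 21, 6]
enqueue(30) -> [7, 21, 6, 30]
enqueue(47) -> [7, 21, 6, 30, 47]
enqueue(3) -> [7, 21, 6, 30, 47, 3]
enqueue(2) -> [7, 21, 6, 30, 47, 3, 2]

Final queue: [7, 21, 6, 30, 47, 3, 2]


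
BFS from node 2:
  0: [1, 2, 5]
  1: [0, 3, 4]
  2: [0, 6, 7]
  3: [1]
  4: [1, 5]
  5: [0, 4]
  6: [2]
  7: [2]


Visit 2, enqueue [0, 6, 7]
Visit 0, enqueue [1, 5]
Visit 6, enqueue []
Visit 7, enqueue []
Visit 1, enqueue [3, 4]
Visit 5, enqueue []
Visit 3, enqueue []
Visit 4, enqueue []

BFS order: [2, 0, 6, 7, 1, 5, 3, 4]


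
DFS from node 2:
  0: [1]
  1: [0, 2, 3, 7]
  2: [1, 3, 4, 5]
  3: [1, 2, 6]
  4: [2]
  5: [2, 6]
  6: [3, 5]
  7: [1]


Visit 2, push [5, 4, 3, 1]
Visit 1, push [7, 3, 0]
Visit 0, push []
Visit 3, push [6]
Visit 6, push [5]
Visit 5, push []
Visit 7, push []
Visit 4, push []

DFS order: [2, 1, 0, 3, 6, 5, 7, 4]


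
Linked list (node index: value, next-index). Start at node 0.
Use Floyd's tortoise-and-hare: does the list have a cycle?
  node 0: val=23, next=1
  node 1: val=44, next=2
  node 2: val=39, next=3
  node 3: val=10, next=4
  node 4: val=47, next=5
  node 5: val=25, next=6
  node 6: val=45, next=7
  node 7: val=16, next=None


Floyd's tortoise (slow, +1) and hare (fast, +2):
  init: slow=0, fast=0
  step 1: slow=1, fast=2
  step 2: slow=2, fast=4
  step 3: slow=3, fast=6
  step 4: fast 6->7->None, no cycle

Cycle: no


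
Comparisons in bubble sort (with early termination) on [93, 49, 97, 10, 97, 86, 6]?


Algorithm: bubble sort (with early termination)
Input: [93, 49, 97, 10, 97, 86, 6]
Sorted: [6, 10, 49, 86, 93, 97, 97]

21


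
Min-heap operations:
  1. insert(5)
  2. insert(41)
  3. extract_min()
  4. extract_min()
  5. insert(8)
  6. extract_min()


insert(5) -> [5]
insert(41) -> [5, 41]
extract_min()->5, [41]
extract_min()->41, []
insert(8) -> [8]
extract_min()->8, []

Final heap: []


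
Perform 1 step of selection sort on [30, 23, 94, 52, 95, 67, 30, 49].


Initial: [30, 23, 94, 52, 95, 67, 30, 49]
Step 1: min=23 at 1
  Swap: [23, 30, 94, 52, 95, 67, 30, 49]

After 1 step: [23, 30, 94, 52, 95, 67, 30, 49]


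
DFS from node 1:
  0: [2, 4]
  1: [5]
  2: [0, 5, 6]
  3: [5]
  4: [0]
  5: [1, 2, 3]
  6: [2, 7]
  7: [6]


Visit 1, push [5]
Visit 5, push [3, 2]
Visit 2, push [6, 0]
Visit 0, push [4]
Visit 4, push []
Visit 6, push [7]
Visit 7, push []
Visit 3, push []

DFS order: [1, 5, 2, 0, 4, 6, 7, 3]


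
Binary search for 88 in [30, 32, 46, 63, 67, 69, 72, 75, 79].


Step 1: lo=0, hi=8, mid=4, val=67
Step 2: lo=5, hi=8, mid=6, val=72
Step 3: lo=7, hi=8, mid=7, val=75
Step 4: lo=8, hi=8, mid=8, val=79

Not found


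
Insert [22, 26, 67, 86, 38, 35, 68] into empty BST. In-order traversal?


Insert 22: root
Insert 26: R from 22
Insert 67: R from 22 -> R from 26
Insert 86: R from 22 -> R from 26 -> R from 67
Insert 38: R from 22 -> R from 26 -> L from 67
Insert 35: R from 22 -> R from 26 -> L from 67 -> L from 38
Insert 68: R from 22 -> R from 26 -> R from 67 -> L from 86

In-order: [22, 26, 35, 38, 67, 68, 86]


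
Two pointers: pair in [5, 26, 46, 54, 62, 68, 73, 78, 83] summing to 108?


lo=0(5)+hi=8(83)=88
lo=1(26)+hi=8(83)=109
lo=1(26)+hi=7(78)=104
lo=2(46)+hi=7(78)=124
lo=2(46)+hi=6(73)=119
lo=2(46)+hi=5(68)=114
lo=2(46)+hi=4(62)=108

Yes: 46+62=108


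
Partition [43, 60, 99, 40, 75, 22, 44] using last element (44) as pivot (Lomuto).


Pivot: 44
  43 <= 44: advance i (no swap)
  40 <= 44: swap -> [43, 40, 99, 60, 75, 22, 44]
  22 <= 44: swap -> [43, 40, 22, 60, 75, 99, 44]
Place pivot at 3: [43, 40, 22, 44, 75, 99, 60]

Partitioned: [43, 40, 22, 44, 75, 99, 60]


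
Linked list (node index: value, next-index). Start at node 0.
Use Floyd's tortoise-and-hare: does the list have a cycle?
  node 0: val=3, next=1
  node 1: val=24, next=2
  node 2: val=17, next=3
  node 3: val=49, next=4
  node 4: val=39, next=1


Floyd's tortoise (slow, +1) and hare (fast, +2):
  init: slow=0, fast=0
  step 1: slow=1, fast=2
  step 2: slow=2, fast=4
  step 3: slow=3, fast=2
  step 4: slow=4, fast=4
  slow == fast at node 4: cycle detected

Cycle: yes


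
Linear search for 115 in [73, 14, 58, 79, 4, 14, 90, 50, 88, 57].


i=0: 73!=115
i=1: 14!=115
i=2: 58!=115
i=3: 79!=115
i=4: 4!=115
i=5: 14!=115
i=6: 90!=115
i=7: 50!=115
i=8: 88!=115
i=9: 57!=115

Not found, 10 comps


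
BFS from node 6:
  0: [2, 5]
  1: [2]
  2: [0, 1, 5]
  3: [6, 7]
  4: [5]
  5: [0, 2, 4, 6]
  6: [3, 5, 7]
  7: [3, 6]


Visit 6, enqueue [3, 5, 7]
Visit 3, enqueue []
Visit 5, enqueue [0, 2, 4]
Visit 7, enqueue []
Visit 0, enqueue []
Visit 2, enqueue [1]
Visit 4, enqueue []
Visit 1, enqueue []

BFS order: [6, 3, 5, 7, 0, 2, 4, 1]


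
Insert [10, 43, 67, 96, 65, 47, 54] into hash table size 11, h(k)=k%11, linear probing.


Insert 10: h=10 -> slot 10
Insert 43: h=10, 1 probes -> slot 0
Insert 67: h=1 -> slot 1
Insert 96: h=8 -> slot 8
Insert 65: h=10, 3 probes -> slot 2
Insert 47: h=3 -> slot 3
Insert 54: h=10, 5 probes -> slot 4

Table: [43, 67, 65, 47, 54, None, None, None, 96, None, 10]


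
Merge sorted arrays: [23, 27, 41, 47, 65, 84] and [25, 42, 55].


Take 23 from A
Take 25 from B
Take 27 from A
Take 41 from A
Take 42 from B
Take 47 from A
Take 55 from B

Merged: [23, 25, 27, 41, 42, 47, 55, 65, 84]


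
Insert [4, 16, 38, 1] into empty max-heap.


Insert 4: [4]
Insert 16: [16, 4]
Insert 38: [38, 4, 16]
Insert 1: [38, 4, 16, 1]

Final heap: [38, 4, 16, 1]


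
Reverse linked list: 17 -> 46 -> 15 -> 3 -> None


Step 1: curr=17, set curr.next=prev(None) | reversed so far: 17
Step 2: curr=46, set curr.next=prev(17) | reversed so far: 46 -> 17
Step 3: curr=15, set curr.next=prev(46) | reversed so far: 15 -> 46 -> 17
Step 4: curr=3, set curr.next=prev(15) | reversed so far: 3 -> 15 -> 46 -> 17

3 -> 15 -> 46 -> 17 -> None


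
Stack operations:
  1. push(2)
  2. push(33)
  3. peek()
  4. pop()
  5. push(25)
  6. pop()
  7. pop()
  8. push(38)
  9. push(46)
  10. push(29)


push(2) -> [2]
push(33) -> [2, 33]
peek()->33
pop()->33, [2]
push(25) -> [2, 25]
pop()->25, [2]
pop()->2, []
push(38) -> [38]
push(46) -> [38, 46]
push(29) -> [38, 46, 29]

Final stack: [38, 46, 29]


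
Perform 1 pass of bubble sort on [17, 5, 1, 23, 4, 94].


Initial: [17, 5, 1, 23, 4, 94]
Pass 1: [5, 1, 17, 4, 23, 94] (3 swaps)

After 1 pass: [5, 1, 17, 4, 23, 94]


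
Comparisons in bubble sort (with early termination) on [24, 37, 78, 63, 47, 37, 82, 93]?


Algorithm: bubble sort (with early termination)
Input: [24, 37, 78, 63, 47, 37, 82, 93]
Sorted: [24, 37, 37, 47, 63, 78, 82, 93]

22


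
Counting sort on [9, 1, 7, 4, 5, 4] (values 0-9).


Input: [9, 1, 7, 4, 5, 4]
Counts: [0, 1, 0, 0, 2, 1, 0, 1, 0, 1]

Sorted: [1, 4, 4, 5, 7, 9]


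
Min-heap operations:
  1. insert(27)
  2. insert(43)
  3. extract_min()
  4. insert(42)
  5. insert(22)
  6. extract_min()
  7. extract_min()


insert(27) -> [27]
insert(43) -> [27, 43]
extract_min()->27, [43]
insert(42) -> [42, 43]
insert(22) -> [22, 43, 42]
extract_min()->22, [42, 43]
extract_min()->42, [43]

Final heap: [43]


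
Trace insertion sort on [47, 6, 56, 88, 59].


Initial: [47, 6, 56, 88, 59]
Insert 6: [6, 47, 56, 88, 59]
Insert 56: [6, 47, 56, 88, 59]
Insert 88: [6, 47, 56, 88, 59]
Insert 59: [6, 47, 56, 59, 88]

Sorted: [6, 47, 56, 59, 88]


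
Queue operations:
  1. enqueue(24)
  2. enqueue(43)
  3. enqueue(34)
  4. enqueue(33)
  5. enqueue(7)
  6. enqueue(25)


enqueue(24) -> [24]
enqueue(43) -> [24, 43]
enqueue(34) -> [24, 43, 34]
enqueue(33) -> [24, 43, 34, 33]
enqueue(7) -> [24, 43, 34, 33, 7]
enqueue(25) -> [24, 43, 34, 33, 7, 25]

Final queue: [24, 43, 34, 33, 7, 25]


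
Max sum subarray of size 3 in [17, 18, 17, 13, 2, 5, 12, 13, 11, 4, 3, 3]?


[0:3]: 52
[1:4]: 48
[2:5]: 32
[3:6]: 20
[4:7]: 19
[5:8]: 30
[6:9]: 36
[7:10]: 28
[8:11]: 18
[9:12]: 10

Max: 52 at [0:3]


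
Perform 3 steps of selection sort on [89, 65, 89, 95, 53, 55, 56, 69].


Initial: [89, 65, 89, 95, 53, 55, 56, 69]
Step 1: min=53 at 4
  Swap: [53, 65, 89, 95, 89, 55, 56, 69]
Step 2: min=55 at 5
  Swap: [53, 55, 89, 95, 89, 65, 56, 69]
Step 3: min=56 at 6
  Swap: [53, 55, 56, 95, 89, 65, 89, 69]

After 3 steps: [53, 55, 56, 95, 89, 65, 89, 69]


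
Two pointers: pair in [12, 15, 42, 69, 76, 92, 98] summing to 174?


lo=0(12)+hi=6(98)=110
lo=1(15)+hi=6(98)=113
lo=2(42)+hi=6(98)=140
lo=3(69)+hi=6(98)=167
lo=4(76)+hi=6(98)=174

Yes: 76+98=174


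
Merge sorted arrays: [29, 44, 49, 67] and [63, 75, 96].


Take 29 from A
Take 44 from A
Take 49 from A
Take 63 from B
Take 67 from A

Merged: [29, 44, 49, 63, 67, 75, 96]


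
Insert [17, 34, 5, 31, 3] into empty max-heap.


Insert 17: [17]
Insert 34: [34, 17]
Insert 5: [34, 17, 5]
Insert 31: [34, 31, 5, 17]
Insert 3: [34, 31, 5, 17, 3]

Final heap: [34, 31, 5, 17, 3]


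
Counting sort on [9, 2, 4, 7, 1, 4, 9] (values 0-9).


Input: [9, 2, 4, 7, 1, 4, 9]
Counts: [0, 1, 1, 0, 2, 0, 0, 1, 0, 2]

Sorted: [1, 2, 4, 4, 7, 9, 9]


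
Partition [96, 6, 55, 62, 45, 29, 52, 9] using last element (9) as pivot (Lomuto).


Pivot: 9
  6 <= 9: swap -> [6, 96, 55, 62, 45, 29, 52, 9]
Place pivot at 1: [6, 9, 55, 62, 45, 29, 52, 96]

Partitioned: [6, 9, 55, 62, 45, 29, 52, 96]


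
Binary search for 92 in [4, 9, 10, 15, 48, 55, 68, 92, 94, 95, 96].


Step 1: lo=0, hi=10, mid=5, val=55
Step 2: lo=6, hi=10, mid=8, val=94
Step 3: lo=6, hi=7, mid=6, val=68
Step 4: lo=7, hi=7, mid=7, val=92

Found at index 7


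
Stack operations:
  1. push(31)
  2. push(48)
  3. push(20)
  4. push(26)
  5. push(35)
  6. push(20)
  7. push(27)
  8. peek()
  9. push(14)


push(31) -> [31]
push(48) -> [31, 48]
push(20) -> [31, 48, 20]
push(26) -> [31, 48, 20, 26]
push(35) -> [31, 48, 20, 26, 35]
push(20) -> [31, 48, 20, 26, 35, 20]
push(27) -> [31, 48, 20, 26, 35, 20, 27]
peek()->27
push(14) -> [31, 48, 20, 26, 35, 20, 27, 14]

Final stack: [31, 48, 20, 26, 35, 20, 27, 14]


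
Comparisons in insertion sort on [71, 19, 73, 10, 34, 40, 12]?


Algorithm: insertion sort
Input: [71, 19, 73, 10, 34, 40, 12]
Sorted: [10, 12, 19, 34, 40, 71, 73]

17


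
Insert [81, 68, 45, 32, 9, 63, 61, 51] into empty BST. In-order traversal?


Insert 81: root
Insert 68: L from 81
Insert 45: L from 81 -> L from 68
Insert 32: L from 81 -> L from 68 -> L from 45
Insert 9: L from 81 -> L from 68 -> L from 45 -> L from 32
Insert 63: L from 81 -> L from 68 -> R from 45
Insert 61: L from 81 -> L from 68 -> R from 45 -> L from 63
Insert 51: L from 81 -> L from 68 -> R from 45 -> L from 63 -> L from 61

In-order: [9, 32, 45, 51, 61, 63, 68, 81]


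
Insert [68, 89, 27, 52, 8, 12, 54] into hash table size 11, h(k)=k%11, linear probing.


Insert 68: h=2 -> slot 2
Insert 89: h=1 -> slot 1
Insert 27: h=5 -> slot 5
Insert 52: h=8 -> slot 8
Insert 8: h=8, 1 probes -> slot 9
Insert 12: h=1, 2 probes -> slot 3
Insert 54: h=10 -> slot 10

Table: [None, 89, 68, 12, None, 27, None, None, 52, 8, 54]


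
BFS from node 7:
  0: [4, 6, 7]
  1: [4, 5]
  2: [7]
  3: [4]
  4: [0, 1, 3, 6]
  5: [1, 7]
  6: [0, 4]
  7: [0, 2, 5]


Visit 7, enqueue [0, 2, 5]
Visit 0, enqueue [4, 6]
Visit 2, enqueue []
Visit 5, enqueue [1]
Visit 4, enqueue [3]
Visit 6, enqueue []
Visit 1, enqueue []
Visit 3, enqueue []

BFS order: [7, 0, 2, 5, 4, 6, 1, 3]


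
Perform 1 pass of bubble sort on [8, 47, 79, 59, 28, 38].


Initial: [8, 47, 79, 59, 28, 38]
Pass 1: [8, 47, 59, 28, 38, 79] (3 swaps)

After 1 pass: [8, 47, 59, 28, 38, 79]


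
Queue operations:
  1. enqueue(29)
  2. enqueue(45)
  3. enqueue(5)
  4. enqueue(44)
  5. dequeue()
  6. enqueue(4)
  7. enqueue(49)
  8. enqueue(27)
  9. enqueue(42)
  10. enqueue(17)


enqueue(29) -> [29]
enqueue(45) -> [29, 45]
enqueue(5) -> [29, 45, 5]
enqueue(44) -> [29, 45, 5, 44]
dequeue()->29, [45, 5, 44]
enqueue(4) -> [45, 5, 44, 4]
enqueue(49) -> [45, 5, 44, 4, 49]
enqueue(27) -> [45, 5, 44, 4, 49, 27]
enqueue(42) -> [45, 5, 44, 4, 49, 27, 42]
enqueue(17) -> [45, 5, 44, 4, 49, 27, 42, 17]

Final queue: [45, 5, 44, 4, 49, 27, 42, 17]


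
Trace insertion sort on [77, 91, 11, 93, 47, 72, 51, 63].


Initial: [77, 91, 11, 93, 47, 72, 51, 63]
Insert 91: [77, 91, 11, 93, 47, 72, 51, 63]
Insert 11: [11, 77, 91, 93, 47, 72, 51, 63]
Insert 93: [11, 77, 91, 93, 47, 72, 51, 63]
Insert 47: [11, 47, 77, 91, 93, 72, 51, 63]
Insert 72: [11, 47, 72, 77, 91, 93, 51, 63]
Insert 51: [11, 47, 51, 72, 77, 91, 93, 63]
Insert 63: [11, 47, 51, 63, 72, 77, 91, 93]

Sorted: [11, 47, 51, 63, 72, 77, 91, 93]


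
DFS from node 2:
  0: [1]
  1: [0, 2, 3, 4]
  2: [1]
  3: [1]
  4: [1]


Visit 2, push [1]
Visit 1, push [4, 3, 0]
Visit 0, push []
Visit 3, push []
Visit 4, push []

DFS order: [2, 1, 0, 3, 4]


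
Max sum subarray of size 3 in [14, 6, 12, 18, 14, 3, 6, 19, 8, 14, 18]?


[0:3]: 32
[1:4]: 36
[2:5]: 44
[3:6]: 35
[4:7]: 23
[5:8]: 28
[6:9]: 33
[7:10]: 41
[8:11]: 40

Max: 44 at [2:5]


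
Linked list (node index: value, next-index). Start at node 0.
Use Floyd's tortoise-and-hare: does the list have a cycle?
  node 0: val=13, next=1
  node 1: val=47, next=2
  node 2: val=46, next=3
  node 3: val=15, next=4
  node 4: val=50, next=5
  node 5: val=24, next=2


Floyd's tortoise (slow, +1) and hare (fast, +2):
  init: slow=0, fast=0
  step 1: slow=1, fast=2
  step 2: slow=2, fast=4
  step 3: slow=3, fast=2
  step 4: slow=4, fast=4
  slow == fast at node 4: cycle detected

Cycle: yes


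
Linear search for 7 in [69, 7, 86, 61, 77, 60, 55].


i=0: 69!=7
i=1: 7==7 found!

Found at 1, 2 comps


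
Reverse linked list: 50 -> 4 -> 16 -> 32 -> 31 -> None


Step 1: curr=50, set curr.next=prev(None) | reversed so far: 50
Step 2: curr=4, set curr.next=prev(50) | reversed so far: 4 -> 50
Step 3: curr=16, set curr.next=prev(4) | reversed so far: 16 -> 4 -> 50
Step 4: curr=32, set curr.next=prev(16) | reversed so far: 32 -> 16 -> 4 -> 50
Step 5: curr=31, set curr.next=prev(32) | reversed so far: 31 -> 32 -> 16 -> 4 -> 50

31 -> 32 -> 16 -> 4 -> 50 -> None
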